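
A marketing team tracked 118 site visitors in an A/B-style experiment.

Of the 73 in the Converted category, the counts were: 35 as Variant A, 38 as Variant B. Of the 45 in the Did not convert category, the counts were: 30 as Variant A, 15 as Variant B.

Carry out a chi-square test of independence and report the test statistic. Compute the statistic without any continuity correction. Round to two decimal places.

Row totals: 73, 45. Column totals: 65, 53. Grand total N = 118.
Expected counts (row total × column total / N):
  Converted, Variant A: 73×65/118 = 40.212
  Converted, Variant B: 73×53/118 = 32.788
  Did not convert, Variant A: 45×65/118 = 24.788
  Did not convert, Variant B: 45×53/118 = 20.212
Contributions (O − E)²/E:
  (35 − 40.212)²/40.212 = 0.6755
  (38 − 32.788)²/32.788 = 0.8285
  (30 − 24.788)²/24.788 = 1.0959
  (15 − 20.212)²/20.212 = 1.3440
χ² = 0.6755 + 0.8285 + 1.0959 + 1.3440 = 3.94

3.94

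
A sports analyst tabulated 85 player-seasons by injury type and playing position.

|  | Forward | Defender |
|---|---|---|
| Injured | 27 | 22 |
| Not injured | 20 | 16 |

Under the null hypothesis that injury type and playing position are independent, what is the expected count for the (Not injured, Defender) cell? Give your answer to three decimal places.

Row total (Not injured) = 36; column total (Defender) = 38; grand total N = 85.
Expected count = (row total × column total) / N = 36 × 38 / 85 = 16.094.

16.094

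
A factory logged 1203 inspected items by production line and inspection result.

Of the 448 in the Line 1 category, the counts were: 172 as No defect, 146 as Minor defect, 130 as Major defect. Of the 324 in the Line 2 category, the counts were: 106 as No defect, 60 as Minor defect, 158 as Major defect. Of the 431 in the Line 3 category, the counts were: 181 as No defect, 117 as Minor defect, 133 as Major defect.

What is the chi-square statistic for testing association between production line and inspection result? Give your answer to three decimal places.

Row totals: 448, 324, 431. Column totals: 459, 323, 421. Grand total N = 1203.
Expected counts (row total × column total / N):
  Line 1, No defect: 448×459/1203 = 170.9327
  Line 1, Minor defect: 448×323/1203 = 120.2860
  Line 1, Major defect: 448×421/1203 = 156.7814
  Line 2, No defect: 324×459/1203 = 123.6209
  Line 2, Minor defect: 324×323/1203 = 86.9925
  Line 2, Major defect: 324×421/1203 = 113.3865
  Line 3, No defect: 431×459/1203 = 164.4464
  Line 3, Minor defect: 431×323/1203 = 115.7215
  Line 3, Major defect: 431×421/1203 = 150.8321
Contributions (O − E)²/E:
  (172 − 170.9327)²/170.9327 = 0.0067
  (146 − 120.2860)²/120.2860 = 5.4970
  (130 − 156.7814)²/156.7814 = 4.5748
  (106 − 123.6209)²/123.6209 = 2.5117
  (60 − 86.9925)²/86.9925 = 8.3754
  (158 − 113.3865)²/113.3865 = 17.5538
  (181 − 164.4464)²/164.4464 = 1.6663
  (117 − 115.7215)²/115.7215 = 0.0141
  (133 − 150.8321)²/150.8321 = 2.1082
χ² = 0.0067 + 5.4970 + 4.5748 + 2.5117 + 8.3754 + 17.5538 + 1.6663 + 0.0141 + 2.1082 = 42.308

42.308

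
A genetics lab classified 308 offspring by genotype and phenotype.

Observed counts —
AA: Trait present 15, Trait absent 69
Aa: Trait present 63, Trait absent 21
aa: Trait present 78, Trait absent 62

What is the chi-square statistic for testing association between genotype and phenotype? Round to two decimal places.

Row totals: 84, 84, 140. Column totals: 156, 152. Grand total N = 308.
Expected counts (row total × column total / N):
  AA, Trait present: 84×156/308 = 42.545
  AA, Trait absent: 84×152/308 = 41.455
  Aa, Trait present: 84×156/308 = 42.545
  Aa, Trait absent: 84×152/308 = 41.455
  aa, Trait present: 140×156/308 = 70.909
  aa, Trait absent: 140×152/308 = 69.091
Contributions (O − E)²/E:
  (15 − 42.545)²/42.545 = 17.8335
  (69 − 41.455)²/41.455 = 18.3024
  (63 − 42.545)²/42.545 = 9.8345
  (21 − 41.455)²/41.455 = 10.0930
  (78 − 70.909)²/70.909 = 0.7091
  (62 − 69.091)²/69.091 = 0.7278
χ² = 17.8335 + 18.3024 + 9.8345 + 10.0930 + 0.7091 + 0.7278 = 57.50

57.50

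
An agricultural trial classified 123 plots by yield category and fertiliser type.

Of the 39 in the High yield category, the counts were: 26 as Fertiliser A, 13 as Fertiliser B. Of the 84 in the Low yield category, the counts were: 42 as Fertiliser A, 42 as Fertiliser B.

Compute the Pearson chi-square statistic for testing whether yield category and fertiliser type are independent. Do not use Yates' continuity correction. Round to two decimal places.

2.99

Row totals: 39, 84. Column totals: 68, 55. Grand total N = 123.
Expected counts (row total × column total / N):
  High yield, Fertiliser A: 39×68/123 = 21.561
  High yield, Fertiliser B: 39×55/123 = 17.439
  Low yield, Fertiliser A: 84×68/123 = 46.439
  Low yield, Fertiliser B: 84×55/123 = 37.561
Contributions (O − E)²/E:
  (26 − 21.561)²/21.561 = 0.9139
  (13 − 17.439)²/17.439 = 1.1299
  (42 − 46.439)²/46.439 = 0.4243
  (42 − 37.561)²/37.561 = 0.5246
χ² = 0.9139 + 1.1299 + 0.4243 + 0.5246 = 2.99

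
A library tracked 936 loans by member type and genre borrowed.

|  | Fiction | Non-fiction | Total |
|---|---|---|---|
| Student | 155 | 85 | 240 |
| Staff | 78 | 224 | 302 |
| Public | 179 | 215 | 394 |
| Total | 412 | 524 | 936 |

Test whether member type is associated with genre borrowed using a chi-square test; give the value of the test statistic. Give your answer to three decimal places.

82.062

Grand total N = 936.
Expected counts (row total × column total / N):
  Student, Fiction: 240×412/936 = 105.64103
  Student, Non-fiction: 240×524/936 = 134.35897
  Staff, Fiction: 302×412/936 = 132.93162
  Staff, Non-fiction: 302×524/936 = 169.06838
  Public, Fiction: 394×412/936 = 173.42735
  Public, Non-fiction: 394×524/936 = 220.57265
Contributions (O − E)²/E:
  (155 − 105.64103)²/105.64103 = 23.0621
  (85 − 134.35897)²/134.35897 = 18.1328
  (78 − 132.93162)²/132.93162 = 22.6995
  (224 − 169.06838)²/169.06838 = 17.8477
  (179 − 173.42735)²/173.42735 = 0.1791
  (215 − 220.57265)²/220.57265 = 0.1408
χ² = 23.0621 + 18.1328 + 22.6995 + 17.8477 + 0.1791 + 0.1408 = 82.062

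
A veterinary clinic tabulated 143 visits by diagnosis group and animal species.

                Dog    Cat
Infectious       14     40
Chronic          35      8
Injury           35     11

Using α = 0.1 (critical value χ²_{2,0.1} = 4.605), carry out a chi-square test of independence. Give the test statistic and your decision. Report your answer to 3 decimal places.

Row totals: 54, 43, 46. Column totals: 84, 59. Grand total N = 143.
Expected counts (row total × column total / N):
  Infectious, Dog: 54×84/143 = 31.7203
  Infectious, Cat: 54×59/143 = 22.2797
  Chronic, Dog: 43×84/143 = 25.2587
  Chronic, Cat: 43×59/143 = 17.7413
  Injury, Dog: 46×84/143 = 27.0210
  Injury, Cat: 46×59/143 = 18.9790
Contributions (O − E)²/E:
  (14 − 31.7203)²/31.7203 = 9.8993
  (40 − 22.2797)²/22.2797 = 14.0940
  (35 − 25.2587)²/25.2587 = 3.7568
  (8 − 17.7413)²/17.7413 = 5.3487
  (35 − 27.0210)²/27.0210 = 2.3561
  (11 − 18.9790)²/18.9790 = 3.3545
χ² = 9.8993 + 14.0940 + 3.7568 + 5.3487 + 2.3561 + 3.3545 = 38.809
df = (3−1)(2−1) = 2. Since 38.809 > 4.605, reject the null hypothesis of independence at α = 0.1.

38.809; reject H₀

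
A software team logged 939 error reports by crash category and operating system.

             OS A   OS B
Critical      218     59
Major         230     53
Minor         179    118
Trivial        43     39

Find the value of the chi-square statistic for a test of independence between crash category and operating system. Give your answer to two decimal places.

53.14

Row totals: 277, 283, 297, 82. Column totals: 670, 269. Grand total N = 939.
Expected counts (row total × column total / N):
  Critical, OS A: 277×670/939 = 197.646
  Critical, OS B: 277×269/939 = 79.354
  Major, OS A: 283×670/939 = 201.928
  Major, OS B: 283×269/939 = 81.072
  Minor, OS A: 297×670/939 = 211.917
  Minor, OS B: 297×269/939 = 85.083
  Trivial, OS A: 82×670/939 = 58.509
  Trivial, OS B: 82×269/939 = 23.491
Contributions (O − E)²/E:
  (218 − 197.646)²/197.646 = 2.0961
  (59 − 79.354)²/79.354 = 5.2207
  (230 − 201.928)²/201.928 = 3.9026
  (53 − 81.072)²/81.072 = 9.7202
  (179 − 211.917)²/211.917 = 5.1130
  (118 − 85.083)²/85.083 = 12.7350
  (43 − 58.509)²/58.509 = 4.1110
  (39 − 23.491)²/23.491 = 10.2392
χ² = 2.0961 + 5.2207 + 3.9026 + 9.7202 + 5.1130 + 12.7350 + 4.1110 + 10.2392 = 53.14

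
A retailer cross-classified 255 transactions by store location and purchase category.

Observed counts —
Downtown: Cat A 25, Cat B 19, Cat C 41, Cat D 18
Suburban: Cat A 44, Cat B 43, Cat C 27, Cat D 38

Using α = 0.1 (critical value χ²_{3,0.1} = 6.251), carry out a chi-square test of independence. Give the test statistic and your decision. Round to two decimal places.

15.71; reject H₀

Row totals: 103, 152. Column totals: 69, 62, 68, 56. Grand total N = 255.
Expected counts (row total × column total / N):
  Downtown, Cat A: 103×69/255 = 27.871
  Downtown, Cat B: 103×62/255 = 25.043
  Downtown, Cat C: 103×68/255 = 27.467
  Downtown, Cat D: 103×56/255 = 22.620
  Suburban, Cat A: 152×69/255 = 41.129
  Suburban, Cat B: 152×62/255 = 36.957
  Suburban, Cat C: 152×68/255 = 40.533
  Suburban, Cat D: 152×56/255 = 33.380
Contributions (O − E)²/E:
  (25 − 27.871)²/27.871 = 0.2957
  (19 − 25.043)²/25.043 = 1.4582
  (41 − 27.467)²/27.467 = 6.6677
  (18 − 22.620)²/22.620 = 0.9436
  (44 − 41.129)²/41.129 = 0.2004
  (43 − 36.957)²/36.957 = 0.9881
  (27 − 40.533)²/40.533 = 4.5183
  (38 − 33.380)²/33.380 = 0.6394
χ² = 0.2957 + 1.4582 + 6.6677 + 0.9436 + 0.2004 + 0.9881 + 4.5183 + 0.6394 = 15.71
df = (2−1)(4−1) = 3. Since 15.71 > 6.251, reject the null hypothesis of independence at α = 0.1.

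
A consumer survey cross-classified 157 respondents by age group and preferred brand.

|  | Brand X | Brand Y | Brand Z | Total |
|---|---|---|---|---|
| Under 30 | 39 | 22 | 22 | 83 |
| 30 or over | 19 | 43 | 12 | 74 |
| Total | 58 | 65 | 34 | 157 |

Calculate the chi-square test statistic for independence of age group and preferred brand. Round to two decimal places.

16.16

Grand total N = 157.
Expected counts (row total × column total / N):
  Under 30, Brand X: 83×58/157 = 30.662
  Under 30, Brand Y: 83×65/157 = 34.363
  Under 30, Brand Z: 83×34/157 = 17.975
  30 or over, Brand X: 74×58/157 = 27.338
  30 or over, Brand Y: 74×65/157 = 30.637
  30 or over, Brand Z: 74×34/157 = 16.025
Contributions (O − E)²/E:
  (39 − 30.662)²/30.662 = 2.2674
  (22 − 34.363)²/34.363 = 4.4479
  (22 − 17.975)²/17.975 = 0.9013
  (19 − 27.338)²/27.338 = 2.5431
  (43 − 30.637)²/30.637 = 4.9889
  (12 − 16.025)²/16.025 = 1.0110
χ² = 2.2674 + 4.4479 + 0.9013 + 2.5431 + 4.9889 + 1.0110 = 16.16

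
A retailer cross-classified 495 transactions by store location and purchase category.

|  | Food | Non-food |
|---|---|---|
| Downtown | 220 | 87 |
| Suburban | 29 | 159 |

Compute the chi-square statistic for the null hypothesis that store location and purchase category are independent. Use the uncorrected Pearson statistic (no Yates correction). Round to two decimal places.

147.50

Row totals: 307, 188. Column totals: 249, 246. Grand total N = 495.
Expected counts (row total × column total / N):
  Downtown, Food: 307×249/495 = 154.430
  Downtown, Non-food: 307×246/495 = 152.570
  Suburban, Food: 188×249/495 = 94.570
  Suburban, Non-food: 188×246/495 = 93.430
Contributions (O − E)²/E:
  (220 − 154.430)²/154.430 = 27.8406
  (87 − 152.570)²/152.570 = 28.1800
  (29 − 94.570)²/94.570 = 45.4629
  (159 − 93.430)²/93.430 = 46.0176
χ² = 27.8406 + 28.1800 + 45.4629 + 46.0176 = 147.50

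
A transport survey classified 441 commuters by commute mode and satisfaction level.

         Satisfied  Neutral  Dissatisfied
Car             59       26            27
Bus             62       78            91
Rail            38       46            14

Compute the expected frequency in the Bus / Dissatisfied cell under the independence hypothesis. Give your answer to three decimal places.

69.143

Row total (Bus) = 231; column total (Dissatisfied) = 132; grand total N = 441.
Expected count = (row total × column total) / N = 231 × 132 / 441 = 69.143.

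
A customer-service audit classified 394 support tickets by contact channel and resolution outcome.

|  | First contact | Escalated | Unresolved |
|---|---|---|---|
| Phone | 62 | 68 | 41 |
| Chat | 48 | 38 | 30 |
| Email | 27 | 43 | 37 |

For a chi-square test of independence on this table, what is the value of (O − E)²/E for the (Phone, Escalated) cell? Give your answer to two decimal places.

Row total (Phone) = 171; column total (Escalated) = 149; N = 394.
Expected count E = 171 × 149 / 394 = 64.668.
Contribution = (O − E)²/E = (68 − 64.668)² / 64.668 = 0.17.

0.17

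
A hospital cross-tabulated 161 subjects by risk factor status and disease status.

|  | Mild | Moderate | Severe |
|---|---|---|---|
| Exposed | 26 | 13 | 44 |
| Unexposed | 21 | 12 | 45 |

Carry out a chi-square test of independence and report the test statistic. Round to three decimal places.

Row totals: 83, 78. Column totals: 47, 25, 89. Grand total N = 161.
Expected counts (row total × column total / N):
  Exposed, Mild: 83×47/161 = 24.2298
  Exposed, Moderate: 83×25/161 = 12.8882
  Exposed, Severe: 83×89/161 = 45.8820
  Unexposed, Mild: 78×47/161 = 22.7702
  Unexposed, Moderate: 78×25/161 = 12.1118
  Unexposed, Severe: 78×89/161 = 43.1180
Contributions (O − E)²/E:
  (26 − 24.2298)²/24.2298 = 0.1293
  (13 − 12.8882)²/12.8882 = 0.0010
  (44 − 45.8820)²/45.8820 = 0.0772
  (21 − 22.7702)²/22.7702 = 0.1376
  (12 − 12.1118)²/12.1118 = 0.0010
  (45 − 43.1180)²/43.1180 = 0.0821
χ² = 0.1293 + 0.0010 + 0.0772 + 0.1376 + 0.0010 + 0.0821 = 0.428

0.428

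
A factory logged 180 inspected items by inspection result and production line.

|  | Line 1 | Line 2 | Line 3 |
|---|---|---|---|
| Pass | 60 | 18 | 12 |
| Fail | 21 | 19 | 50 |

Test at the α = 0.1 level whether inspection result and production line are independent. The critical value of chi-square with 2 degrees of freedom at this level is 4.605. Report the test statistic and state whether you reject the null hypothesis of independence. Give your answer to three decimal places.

Row totals: 90, 90. Column totals: 81, 37, 62. Grand total N = 180.
Expected counts (row total × column total / N):
  Pass, Line 1: 90×81/180 = 40.5000
  Pass, Line 2: 90×37/180 = 18.5000
  Pass, Line 3: 90×62/180 = 31.0000
  Fail, Line 1: 90×81/180 = 40.5000
  Fail, Line 2: 90×37/180 = 18.5000
  Fail, Line 3: 90×62/180 = 31.0000
Contributions (O − E)²/E:
  (60 − 40.5000)²/40.5000 = 9.3889
  (18 − 18.5000)²/18.5000 = 0.0135
  (12 − 31.0000)²/31.0000 = 11.6452
  (21 − 40.5000)²/40.5000 = 9.3889
  (19 − 18.5000)²/18.5000 = 0.0135
  (50 − 31.0000)²/31.0000 = 11.6452
χ² = 9.3889 + 0.0135 + 11.6452 + 9.3889 + 0.0135 + 11.6452 = 42.095
df = (2−1)(3−1) = 2. Since 42.095 > 4.605, reject the null hypothesis of independence at α = 0.1.

42.095; reject H₀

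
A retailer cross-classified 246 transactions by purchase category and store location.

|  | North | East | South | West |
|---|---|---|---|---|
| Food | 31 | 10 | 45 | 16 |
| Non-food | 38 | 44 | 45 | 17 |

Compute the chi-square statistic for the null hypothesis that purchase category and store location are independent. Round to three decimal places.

Row totals: 102, 144. Column totals: 69, 54, 90, 33. Grand total N = 246.
Expected counts (row total × column total / N):
  Food, North: 102×69/246 = 28.6098
  Food, East: 102×54/246 = 22.3902
  Food, South: 102×90/246 = 37.3171
  Food, West: 102×33/246 = 13.6829
  Non-food, North: 144×69/246 = 40.3902
  Non-food, East: 144×54/246 = 31.6098
  Non-food, South: 144×90/246 = 52.6829
  Non-food, West: 144×33/246 = 19.3171
Contributions (O − E)²/E:
  (31 − 28.6098)²/28.6098 = 0.1997
  (10 − 22.3902)²/22.3902 = 6.8564
  (45 − 37.3171)²/37.3171 = 1.5818
  (16 − 13.6829)²/13.6829 = 0.3924
  (38 − 40.3902)²/40.3902 = 0.1414
  (44 − 31.6098)²/31.6098 = 4.8566
  (45 − 52.6829)²/52.6829 = 1.1204
  (17 − 19.3171)²/19.3171 = 0.2779
χ² = 0.1997 + 6.8564 + 1.5818 + 0.3924 + 0.1414 + 4.8566 + 1.1204 + 0.2779 = 15.427

15.427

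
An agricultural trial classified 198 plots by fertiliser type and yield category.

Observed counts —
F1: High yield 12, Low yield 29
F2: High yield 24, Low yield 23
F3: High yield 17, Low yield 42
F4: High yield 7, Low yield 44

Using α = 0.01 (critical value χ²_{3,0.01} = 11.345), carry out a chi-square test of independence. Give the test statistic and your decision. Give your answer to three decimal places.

16.310; reject H₀

Row totals: 41, 47, 59, 51. Column totals: 60, 138. Grand total N = 198.
Expected counts (row total × column total / N):
  F1, High yield: 41×60/198 = 12.4242
  F1, Low yield: 41×138/198 = 28.5758
  F2, High yield: 47×60/198 = 14.2424
  F2, Low yield: 47×138/198 = 32.7576
  F3, High yield: 59×60/198 = 17.8788
  F3, Low yield: 59×138/198 = 41.1212
  F4, High yield: 51×60/198 = 15.4545
  F4, Low yield: 51×138/198 = 35.5455
Contributions (O − E)²/E:
  (12 − 12.4242)²/12.4242 = 0.0145
  (29 − 28.5758)²/28.5758 = 0.0063
  (24 − 14.2424)²/14.2424 = 6.6850
  (23 − 32.7576)²/32.7576 = 2.9065
  (17 − 17.8788)²/17.8788 = 0.0432
  (42 − 41.1212)²/41.1212 = 0.0188
  (7 − 15.4545)²/15.4545 = 4.6251
  (44 − 35.5455)²/35.5455 = 2.0109
χ² = 0.0145 + 0.0063 + 6.6850 + 2.9065 + 0.0432 + 0.0188 + 4.6251 + 2.0109 = 16.310
df = (4−1)(2−1) = 3. Since 16.310 > 11.345, reject the null hypothesis of independence at α = 0.01.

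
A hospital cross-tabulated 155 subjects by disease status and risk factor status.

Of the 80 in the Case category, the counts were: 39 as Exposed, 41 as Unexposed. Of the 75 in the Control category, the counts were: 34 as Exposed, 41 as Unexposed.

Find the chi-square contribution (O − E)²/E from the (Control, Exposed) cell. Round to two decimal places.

0.05

Row total (Control) = 75; column total (Exposed) = 73; N = 155.
Expected count E = 75 × 73 / 155 = 35.323.
Contribution = (O − E)²/E = (34 − 35.323)² / 35.323 = 0.05.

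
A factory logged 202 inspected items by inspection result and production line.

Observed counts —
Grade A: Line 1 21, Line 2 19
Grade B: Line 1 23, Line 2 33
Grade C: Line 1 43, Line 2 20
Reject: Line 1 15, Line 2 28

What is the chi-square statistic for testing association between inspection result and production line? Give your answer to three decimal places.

14.194

Row totals: 40, 56, 63, 43. Column totals: 102, 100. Grand total N = 202.
Expected counts (row total × column total / N):
  Grade A, Line 1: 40×102/202 = 20.1980
  Grade A, Line 2: 40×100/202 = 19.8020
  Grade B, Line 1: 56×102/202 = 28.2772
  Grade B, Line 2: 56×100/202 = 27.7228
  Grade C, Line 1: 63×102/202 = 31.8119
  Grade C, Line 2: 63×100/202 = 31.1881
  Reject, Line 1: 43×102/202 = 21.7129
  Reject, Line 2: 43×100/202 = 21.2871
Contributions (O − E)²/E:
  (21 − 20.1980)²/20.1980 = 0.0318
  (19 − 19.8020)²/19.8020 = 0.0325
  (23 − 28.2772)²/28.2772 = 0.9849
  (33 − 27.7228)²/27.7228 = 1.0045
  (43 − 31.8119)²/31.8119 = 3.9348
  (20 − 31.1881)²/31.1881 = 4.0135
  (15 − 21.7129)²/21.7129 = 2.0754
  (28 − 21.2871)²/21.2871 = 2.1169
χ² = 0.0318 + 0.0325 + 0.9849 + 1.0045 + 3.9348 + 4.0135 + 2.0754 + 2.1169 = 14.194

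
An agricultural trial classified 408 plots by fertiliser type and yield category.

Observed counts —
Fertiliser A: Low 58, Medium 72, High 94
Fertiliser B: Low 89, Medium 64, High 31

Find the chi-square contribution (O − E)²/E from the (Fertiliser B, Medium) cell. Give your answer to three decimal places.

Row total (Fertiliser B) = 184; column total (Medium) = 136; N = 408.
Expected count E = 184 × 136 / 408 = 61.33333.
Contribution = (O − E)²/E = (64 − 61.33333)² / 61.33333 = 0.116.

0.116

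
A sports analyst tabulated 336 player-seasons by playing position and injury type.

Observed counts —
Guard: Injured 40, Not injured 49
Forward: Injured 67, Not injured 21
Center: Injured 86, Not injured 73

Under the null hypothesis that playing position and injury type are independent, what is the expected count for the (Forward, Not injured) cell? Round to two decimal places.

37.45

Row total (Forward) = 88; column total (Not injured) = 143; grand total N = 336.
Expected count = (row total × column total) / N = 88 × 143 / 336 = 37.45.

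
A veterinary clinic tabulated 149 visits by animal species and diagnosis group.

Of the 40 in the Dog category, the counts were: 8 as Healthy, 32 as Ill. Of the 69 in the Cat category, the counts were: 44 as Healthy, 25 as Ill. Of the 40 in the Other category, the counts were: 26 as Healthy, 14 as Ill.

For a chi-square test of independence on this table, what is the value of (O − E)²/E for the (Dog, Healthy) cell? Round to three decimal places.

7.996

Row total (Dog) = 40; column total (Healthy) = 78; N = 149.
Expected count E = 40 × 78 / 149 = 20.9396.
Contribution = (O − E)²/E = (8 − 20.9396)² / 20.9396 = 7.996.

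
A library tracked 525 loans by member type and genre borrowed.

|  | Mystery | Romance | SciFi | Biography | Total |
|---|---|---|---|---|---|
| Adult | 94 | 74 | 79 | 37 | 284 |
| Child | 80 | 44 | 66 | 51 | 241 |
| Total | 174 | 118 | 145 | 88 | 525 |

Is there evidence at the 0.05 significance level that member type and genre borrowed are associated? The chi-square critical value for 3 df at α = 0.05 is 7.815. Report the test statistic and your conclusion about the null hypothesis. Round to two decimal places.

Grand total N = 525.
Expected counts (row total × column total / N):
  Adult, Mystery: 284×174/525 = 94.126
  Adult, Romance: 284×118/525 = 63.832
  Adult, SciFi: 284×145/525 = 78.438
  Adult, Biography: 284×88/525 = 47.604
  Child, Mystery: 241×174/525 = 79.874
  Child, Romance: 241×118/525 = 54.168
  Child, SciFi: 241×145/525 = 66.562
  Child, Biography: 241×88/525 = 40.396
Contributions (O − E)²/E:
  (94 − 94.126)²/94.126 = 0.0002
  (74 − 63.832)²/63.832 = 1.6197
  (79 − 78.438)²/78.438 = 0.0040
  (37 − 47.604)²/47.604 = 2.3621
  (80 − 79.874)²/79.874 = 0.0002
  (44 − 54.168)²/54.168 = 1.9087
  (66 − 66.562)²/66.562 = 0.0047
  (51 − 40.396)²/40.396 = 2.7836
χ² = 0.0002 + 1.6197 + 0.0040 + 2.3621 + 0.0002 + 1.9087 + 0.0047 + 2.7836 = 8.68
df = (2−1)(4−1) = 3. Since 8.68 > 7.815, reject the null hypothesis of independence at α = 0.05.

8.68; reject H₀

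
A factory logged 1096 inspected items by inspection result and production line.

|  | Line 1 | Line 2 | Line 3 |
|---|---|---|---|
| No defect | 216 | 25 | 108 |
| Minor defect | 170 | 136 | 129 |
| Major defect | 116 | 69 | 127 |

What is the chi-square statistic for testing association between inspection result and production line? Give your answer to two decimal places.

Row totals: 349, 435, 312. Column totals: 502, 230, 364. Grand total N = 1096.
Expected counts (row total × column total / N):
  No defect, Line 1: 349×502/1096 = 159.8522
  No defect, Line 2: 349×230/1096 = 73.2391
  No defect, Line 3: 349×364/1096 = 115.9088
  Minor defect, Line 1: 435×502/1096 = 199.2427
  Minor defect, Line 2: 435×230/1096 = 91.2865
  Minor defect, Line 3: 435×364/1096 = 144.4708
  Major defect, Line 1: 312×502/1096 = 142.9051
  Major defect, Line 2: 312×230/1096 = 65.4745
  Major defect, Line 3: 312×364/1096 = 103.6204
Contributions (O − E)²/E:
  (216 − 159.8522)²/159.8522 = 19.7218
  (25 − 73.2391)²/73.2391 = 31.7728
  (108 − 115.9088)²/115.9088 = 0.5396
  (170 − 199.2427)²/199.2427 = 4.2919
  (136 − 91.2865)²/91.2865 = 21.9013
  (129 − 144.4708)²/144.4708 = 1.6567
  (116 − 142.9051)²/142.9051 = 5.0655
  (69 − 65.4745)²/65.4745 = 0.1898
  (127 − 103.6204)²/103.6204 = 5.2751
χ² = 19.7218 + 31.7728 + 0.5396 + 4.2919 + 21.9013 + 1.6567 + 5.0655 + 0.1898 + 5.2751 = 90.41

90.41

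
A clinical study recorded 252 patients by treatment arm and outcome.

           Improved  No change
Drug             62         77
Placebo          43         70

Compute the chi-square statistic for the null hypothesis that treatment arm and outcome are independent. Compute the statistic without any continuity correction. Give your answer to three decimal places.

1.101

Row totals: 139, 113. Column totals: 105, 147. Grand total N = 252.
Expected counts (row total × column total / N):
  Drug, Improved: 139×105/252 = 57.9167
  Drug, No change: 139×147/252 = 81.0833
  Placebo, Improved: 113×105/252 = 47.0833
  Placebo, No change: 113×147/252 = 65.9167
Contributions (O − E)²/E:
  (62 − 57.9167)²/57.9167 = 0.2879
  (77 − 81.0833)²/81.0833 = 0.2056
  (43 − 47.0833)²/47.0833 = 0.3541
  (70 − 65.9167)²/65.9167 = 0.2529
χ² = 0.2879 + 0.2056 + 0.3541 + 0.2529 = 1.101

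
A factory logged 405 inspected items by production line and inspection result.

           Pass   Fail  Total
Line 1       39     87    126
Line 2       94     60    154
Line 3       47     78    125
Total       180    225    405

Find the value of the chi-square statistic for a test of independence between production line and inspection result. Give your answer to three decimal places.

28.836

Grand total N = 405.
Expected counts (row total × column total / N):
  Line 1, Pass: 126×180/405 = 56.00000
  Line 1, Fail: 126×225/405 = 70.00000
  Line 2, Pass: 154×180/405 = 68.44444
  Line 2, Fail: 154×225/405 = 85.55556
  Line 3, Pass: 125×180/405 = 55.55556
  Line 3, Fail: 125×225/405 = 69.44444
Contributions (O − E)²/E:
  (39 − 56.00000)²/56.00000 = 5.1607
  (87 − 70.00000)²/70.00000 = 4.1286
  (94 − 68.44444)²/68.44444 = 9.5419
  (60 − 85.55556)²/85.55556 = 7.6335
  (47 − 55.55556)²/55.55556 = 1.3176
  (78 − 69.44444)²/69.44444 = 1.0540
χ² = 5.1607 + 4.1286 + 9.5419 + 7.6335 + 1.3176 + 1.0540 = 28.836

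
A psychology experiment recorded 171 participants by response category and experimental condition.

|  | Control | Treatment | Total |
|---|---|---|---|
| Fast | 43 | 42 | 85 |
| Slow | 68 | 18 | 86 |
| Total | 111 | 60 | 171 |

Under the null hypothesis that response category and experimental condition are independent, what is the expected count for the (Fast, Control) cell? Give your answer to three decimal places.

55.175

Row total (Fast) = 85; column total (Control) = 111; grand total N = 171.
Expected count = (row total × column total) / N = 85 × 111 / 171 = 55.175.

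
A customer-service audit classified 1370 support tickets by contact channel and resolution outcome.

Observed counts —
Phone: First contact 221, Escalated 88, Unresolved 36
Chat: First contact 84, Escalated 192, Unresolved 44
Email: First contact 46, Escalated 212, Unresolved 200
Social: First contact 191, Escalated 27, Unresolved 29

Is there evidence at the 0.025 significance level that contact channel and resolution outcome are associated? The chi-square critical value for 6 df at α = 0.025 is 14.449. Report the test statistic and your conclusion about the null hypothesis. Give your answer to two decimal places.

504.54; reject H₀

Row totals: 345, 320, 458, 247. Column totals: 542, 519, 309. Grand total N = 1370.
Expected counts (row total × column total / N):
  Phone, First contact: 345×542/1370 = 136.4891
  Phone, Escalated: 345×519/1370 = 130.6971
  Phone, Unresolved: 345×309/1370 = 77.8139
  Chat, First contact: 320×542/1370 = 126.5985
  Chat, Escalated: 320×519/1370 = 121.2263
  Chat, Unresolved: 320×309/1370 = 72.1752
  Email, First contact: 458×542/1370 = 181.1942
  Email, Escalated: 458×519/1370 = 173.5051
  Email, Unresolved: 458×309/1370 = 103.3007
  Social, First contact: 247×542/1370 = 97.7182
  Social, Escalated: 247×519/1370 = 93.5715
  Social, Unresolved: 247×309/1370 = 55.7102
Contributions (O − E)²/E:
  (221 − 136.4891)²/136.4891 = 52.3272
  (88 − 130.6971)²/130.6971 = 13.9486
  (36 − 77.8139)²/77.8139 = 22.4690
  (84 − 126.5985)²/126.5985 = 14.3338
  (192 − 121.2263)²/121.2263 = 41.3187
  (44 − 72.1752)²/72.1752 = 10.9988
  (46 − 181.1942)²/181.1942 = 100.8723
  (212 − 173.5051)²/173.5051 = 8.5407
  (200 − 103.3007)²/103.3007 = 90.5198
  (191 − 97.7182)²/97.7182 = 89.0468
  (27 − 93.5715)²/93.5715 = 47.3623
  (29 − 55.7102)²/55.7102 = 12.8062
χ² = 52.3272 + 13.9486 + 22.4690 + 14.3338 + 41.3187 + 10.9988 + 100.8723 + 8.5407 + 90.5198 + 89.0468 + 47.3623 + 12.8062 = 504.54
df = (4−1)(3−1) = 6. Since 504.54 > 14.449, reject the null hypothesis of independence at α = 0.025.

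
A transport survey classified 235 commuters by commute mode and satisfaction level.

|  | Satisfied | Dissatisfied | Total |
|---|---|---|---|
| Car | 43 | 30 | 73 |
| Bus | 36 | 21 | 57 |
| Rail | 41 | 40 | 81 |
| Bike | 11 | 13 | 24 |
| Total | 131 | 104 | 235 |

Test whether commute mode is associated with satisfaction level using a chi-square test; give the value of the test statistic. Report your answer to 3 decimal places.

Grand total N = 235.
Expected counts (row total × column total / N):
  Car, Satisfied: 73×131/235 = 40.6936
  Car, Dissatisfied: 73×104/235 = 32.3064
  Bus, Satisfied: 57×131/235 = 31.7745
  Bus, Dissatisfied: 57×104/235 = 25.2255
  Rail, Satisfied: 81×131/235 = 45.1532
  Rail, Dissatisfied: 81×104/235 = 35.8468
  Bike, Satisfied: 24×131/235 = 13.3787
  Bike, Dissatisfied: 24×104/235 = 10.6213
Contributions (O − E)²/E:
  (43 − 40.6936)²/40.6936 = 0.1307
  (30 − 32.3064)²/32.3064 = 0.1647
  (36 − 31.7745)²/31.7745 = 0.5619
  (21 − 25.2255)²/25.2255 = 0.7078
  (41 − 45.1532)²/45.1532 = 0.3820
  (40 − 35.8468)²/35.8468 = 0.4812
  (11 − 13.3787)²/13.3787 = 0.4229
  (13 − 10.6213)²/10.6213 = 0.5327
χ² = 0.1307 + 0.1647 + 0.5619 + 0.7078 + 0.3820 + 0.4812 + 0.4229 + 0.5327 = 3.384

3.384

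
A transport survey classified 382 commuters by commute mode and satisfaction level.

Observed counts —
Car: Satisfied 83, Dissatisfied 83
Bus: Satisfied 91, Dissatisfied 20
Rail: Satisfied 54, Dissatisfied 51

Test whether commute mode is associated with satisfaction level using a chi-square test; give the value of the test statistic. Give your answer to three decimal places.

Row totals: 166, 111, 105. Column totals: 228, 154. Grand total N = 382.
Expected counts (row total × column total / N):
  Car, Satisfied: 166×228/382 = 99.0785
  Car, Dissatisfied: 166×154/382 = 66.9215
  Bus, Satisfied: 111×228/382 = 66.2513
  Bus, Dissatisfied: 111×154/382 = 44.7487
  Rail, Satisfied: 105×228/382 = 62.6702
  Rail, Dissatisfied: 105×154/382 = 42.3298
Contributions (O − E)²/E:
  (83 − 99.0785)²/99.0785 = 2.6092
  (83 − 66.9215)²/66.9215 = 3.8630
  (91 − 66.2513)²/66.2513 = 9.2451
  (20 − 44.7487)²/44.7487 = 13.6875
  (54 − 62.6702)²/62.6702 = 1.1995
  (51 − 42.3298)²/42.3298 = 1.7759
χ² = 2.6092 + 3.8630 + 9.2451 + 13.6875 + 1.1995 + 1.7759 = 32.380

32.380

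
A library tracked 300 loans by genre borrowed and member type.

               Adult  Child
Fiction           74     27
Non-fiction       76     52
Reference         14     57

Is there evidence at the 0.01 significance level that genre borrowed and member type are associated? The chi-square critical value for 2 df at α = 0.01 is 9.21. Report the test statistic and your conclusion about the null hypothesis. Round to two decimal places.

Row totals: 101, 128, 71. Column totals: 164, 136. Grand total N = 300.
Expected counts (row total × column total / N):
  Fiction, Adult: 101×164/300 = 55.213
  Fiction, Child: 101×136/300 = 45.787
  Non-fiction, Adult: 128×164/300 = 69.973
  Non-fiction, Child: 128×136/300 = 58.027
  Reference, Adult: 71×164/300 = 38.813
  Reference, Child: 71×136/300 = 32.187
Contributions (O − E)²/E:
  (74 − 55.213)²/55.213 = 6.3925
  (27 − 45.787)²/45.787 = 7.7085
  (76 − 69.973)²/69.973 = 0.5191
  (52 − 58.027)²/58.027 = 0.6260
  (14 − 38.813)²/38.813 = 15.8629
  (57 − 32.187)²/32.187 = 19.1284
χ² = 6.3925 + 7.7085 + 0.5191 + 0.6260 + 15.8629 + 19.1284 = 50.24
df = (3−1)(2−1) = 2. Since 50.24 > 9.21, reject the null hypothesis of independence at α = 0.01.

50.24; reject H₀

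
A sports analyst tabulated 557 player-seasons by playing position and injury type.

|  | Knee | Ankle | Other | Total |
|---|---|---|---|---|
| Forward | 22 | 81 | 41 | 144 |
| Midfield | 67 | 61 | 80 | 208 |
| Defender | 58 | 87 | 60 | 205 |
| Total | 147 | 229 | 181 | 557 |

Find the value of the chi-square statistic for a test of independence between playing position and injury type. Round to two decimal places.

28.48

Grand total N = 557.
Expected counts (row total × column total / N):
  Forward, Knee: 144×147/557 = 38.004
  Forward, Ankle: 144×229/557 = 59.203
  Forward, Other: 144×181/557 = 46.794
  Midfield, Knee: 208×147/557 = 54.894
  Midfield, Ankle: 208×229/557 = 85.515
  Midfield, Other: 208×181/557 = 67.591
  Defender, Knee: 205×147/557 = 54.102
  Defender, Ankle: 205×229/557 = 84.282
  Defender, Other: 205×181/557 = 66.616
Contributions (O − E)²/E:
  (22 − 38.004)²/38.004 = 6.7395
  (81 − 59.203)²/59.203 = 8.0251
  (41 − 46.794)²/46.794 = 0.7174
  (67 − 54.894)²/54.894 = 2.6698
  (61 − 85.515)²/85.515 = 7.0278
  (80 − 67.591)²/67.591 = 2.2782
  (58 − 54.102)²/54.102 = 0.2808
  (87 − 84.282)²/84.282 = 0.0877
  (60 − 66.616)²/66.616 = 0.6571
χ² = 6.7395 + 8.0251 + 0.7174 + 2.6698 + 7.0278 + 2.2782 + 0.2808 + 0.0877 + 0.6571 = 28.48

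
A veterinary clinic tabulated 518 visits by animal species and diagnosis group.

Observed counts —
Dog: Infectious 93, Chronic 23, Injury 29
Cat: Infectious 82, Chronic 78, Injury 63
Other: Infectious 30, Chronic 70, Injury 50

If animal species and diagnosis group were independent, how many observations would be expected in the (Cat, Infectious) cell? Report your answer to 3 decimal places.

Row total (Cat) = 223; column total (Infectious) = 205; grand total N = 518.
Expected count = (row total × column total) / N = 223 × 205 / 518 = 88.253.

88.253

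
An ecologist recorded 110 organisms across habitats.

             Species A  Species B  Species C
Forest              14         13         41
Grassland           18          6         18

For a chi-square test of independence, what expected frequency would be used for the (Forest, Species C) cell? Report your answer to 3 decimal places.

36.473

Row total (Forest) = 68; column total (Species C) = 59; grand total N = 110.
Expected count = (row total × column total) / N = 68 × 59 / 110 = 36.473.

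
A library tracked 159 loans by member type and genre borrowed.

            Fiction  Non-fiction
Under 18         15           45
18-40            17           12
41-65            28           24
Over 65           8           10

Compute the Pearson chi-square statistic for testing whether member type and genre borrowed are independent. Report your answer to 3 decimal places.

Row totals: 60, 29, 52, 18. Column totals: 68, 91. Grand total N = 159.
Expected counts (row total × column total / N):
  Under 18, Fiction: 60×68/159 = 25.66038
  Under 18, Non-fiction: 60×91/159 = 34.33962
  18-40, Fiction: 29×68/159 = 12.40252
  18-40, Non-fiction: 29×91/159 = 16.59748
  41-65, Fiction: 52×68/159 = 22.23899
  41-65, Non-fiction: 52×91/159 = 29.76101
  Over 65, Fiction: 18×68/159 = 7.69811
  Over 65, Non-fiction: 18×91/159 = 10.30189
Contributions (O − E)²/E:
  (15 − 25.66038)²/25.66038 = 4.4288
  (45 − 34.33962)²/34.33962 = 3.3094
  (17 − 12.40252)²/12.40252 = 1.7042
  (12 − 16.59748)²/16.59748 = 1.2735
  (28 − 22.23899)²/22.23899 = 1.4924
  (24 − 29.76101)²/29.76101 = 1.1152
  (8 − 7.69811)²/7.69811 = 0.0118
  (10 − 10.30189)²/10.30189 = 0.0088
χ² = 4.4288 + 3.3094 + 1.7042 + 1.2735 + 1.4924 + 1.1152 + 0.0118 + 0.0088 = 13.344

13.344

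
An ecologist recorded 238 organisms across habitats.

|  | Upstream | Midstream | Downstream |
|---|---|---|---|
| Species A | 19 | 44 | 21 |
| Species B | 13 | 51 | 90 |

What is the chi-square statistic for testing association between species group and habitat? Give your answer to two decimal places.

26.21

Row totals: 84, 154. Column totals: 32, 95, 111. Grand total N = 238.
Expected counts (row total × column total / N):
  Species A, Upstream: 84×32/238 = 11.294
  Species A, Midstream: 84×95/238 = 33.529
  Species A, Downstream: 84×111/238 = 39.176
  Species B, Upstream: 154×32/238 = 20.706
  Species B, Midstream: 154×95/238 = 61.471
  Species B, Downstream: 154×111/238 = 71.824
Contributions (O − E)²/E:
  (19 − 11.294)²/11.294 = 5.2579
  (44 − 33.529)²/33.529 = 3.2701
  (21 − 39.176)²/39.176 = 8.4329
  (13 − 20.706)²/20.706 = 2.8679
  (51 − 61.471)²/61.471 = 1.7836
  (90 − 71.824)²/71.824 = 4.5997
χ² = 5.2579 + 3.2701 + 8.4329 + 2.8679 + 1.7836 + 4.5997 = 26.21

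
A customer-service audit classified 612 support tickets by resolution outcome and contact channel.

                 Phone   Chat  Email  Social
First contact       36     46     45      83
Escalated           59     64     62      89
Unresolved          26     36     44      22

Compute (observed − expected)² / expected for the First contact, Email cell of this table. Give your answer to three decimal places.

0.896

Row total (First contact) = 210; column total (Email) = 151; N = 612.
Expected count E = 210 × 151 / 612 = 51.8137.
Contribution = (O − E)²/E = (45 − 51.8137)² / 51.8137 = 0.896.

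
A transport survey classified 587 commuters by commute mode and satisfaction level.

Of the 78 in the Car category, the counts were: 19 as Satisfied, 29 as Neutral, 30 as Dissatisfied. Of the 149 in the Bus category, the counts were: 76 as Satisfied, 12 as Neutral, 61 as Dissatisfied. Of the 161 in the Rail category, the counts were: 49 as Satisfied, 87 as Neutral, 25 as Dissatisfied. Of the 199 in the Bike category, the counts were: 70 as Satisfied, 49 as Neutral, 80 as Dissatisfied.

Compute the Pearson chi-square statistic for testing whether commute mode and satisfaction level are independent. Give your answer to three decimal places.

92.655

Row totals: 78, 149, 161, 199. Column totals: 214, 177, 196. Grand total N = 587.
Expected counts (row total × column total / N):
  Car, Satisfied: 78×214/587 = 28.43612
  Car, Neutral: 78×177/587 = 23.51959
  Car, Dissatisfied: 78×196/587 = 26.04429
  Bus, Satisfied: 149×214/587 = 54.32027
  Bus, Neutral: 149×177/587 = 44.92845
  Bus, Dissatisfied: 149×196/587 = 49.75128
  Rail, Satisfied: 161×214/587 = 58.69506
  Rail, Neutral: 161×177/587 = 48.54685
  Rail, Dissatisfied: 161×196/587 = 53.75809
  Bike, Satisfied: 199×214/587 = 72.54855
  Bike, Neutral: 199×177/587 = 60.00511
  Bike, Dissatisfied: 199×196/587 = 66.44634
Contributions (O − E)²/E:
  (19 − 28.43612)²/28.43612 = 3.1312
  (29 − 23.51959)²/23.51959 = 1.2770
  (30 − 26.04429)²/26.04429 = 0.6008
  (76 − 54.32027)²/54.32027 = 8.6526
  (12 − 44.92845)²/44.92845 = 24.1335
  (61 − 49.75128)²/49.75128 = 2.5433
  (49 − 58.69506)²/58.69506 = 1.6014
  (87 − 48.54685)²/48.54685 = 30.4581
  (25 − 53.75809)²/53.75809 = 15.3842
  (70 − 72.54855)²/72.54855 = 0.0895
  (49 − 60.00511)²/60.00511 = 2.0184
  (80 − 66.44634)²/66.44634 = 2.7647
χ² = 3.1312 + 1.2770 + 0.6008 + 8.6526 + 24.1335 + 2.5433 + 1.6014 + 30.4581 + 15.3842 + 0.0895 + 2.0184 + 2.7647 = 92.655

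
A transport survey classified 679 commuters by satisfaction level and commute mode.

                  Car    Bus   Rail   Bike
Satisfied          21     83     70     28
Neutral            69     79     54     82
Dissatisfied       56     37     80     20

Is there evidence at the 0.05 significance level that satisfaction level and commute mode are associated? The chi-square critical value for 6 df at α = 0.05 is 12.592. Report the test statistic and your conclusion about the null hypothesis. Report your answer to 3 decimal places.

80.280; reject H₀

Row totals: 202, 284, 193. Column totals: 146, 199, 204, 130. Grand total N = 679.
Expected counts (row total × column total / N):
  Satisfied, Car: 202×146/679 = 43.434462
  Satisfied, Bus: 202×199/679 = 59.201767
  Satisfied, Rail: 202×204/679 = 60.689249
  Satisfied, Bike: 202×130/679 = 38.674521
  Neutral, Car: 284×146/679 = 61.066274
  Neutral, Bus: 284×199/679 = 83.234168
  Neutral, Rail: 284×204/679 = 85.325479
  Neutral, Bike: 284×130/679 = 54.374080
  Dissatisfied, Car: 193×146/679 = 41.499264
  Dissatisfied, Bus: 193×199/679 = 56.564065
  Dissatisfied, Rail: 193×204/679 = 57.985272
  Dissatisfied, Bike: 193×130/679 = 36.951399
Contributions (O − E)²/E:
  (21 − 43.434462)²/43.434462 = 11.5877
  (83 − 59.201767)²/59.201767 = 9.5665
  (70 − 60.689249)²/60.689249 = 1.4284
  (28 − 38.674521)²/38.674521 = 2.9463
  (69 − 61.066274)²/61.066274 = 1.0307
  (79 − 83.234168)²/83.234168 = 0.2154
  (54 − 85.325479)²/85.325479 = 11.5005
  (82 − 54.374080)²/54.374080 = 14.0359
  (56 − 41.499264)²/41.499264 = 5.0669
  (37 − 56.564065)²/56.564065 = 6.7667
  (80 − 57.985272)²/57.985272 = 8.3581
  (20 − 36.951399)²/36.951399 = 7.7764
χ² = 11.5877 + 9.5665 + 1.4284 + 2.9463 + 1.0307 + 0.2154 + 11.5005 + 14.0359 + 5.0669 + 6.7667 + 8.3581 + 7.7764 = 80.280
df = (3−1)(4−1) = 6. Since 80.280 > 12.592, reject the null hypothesis of independence at α = 0.05.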